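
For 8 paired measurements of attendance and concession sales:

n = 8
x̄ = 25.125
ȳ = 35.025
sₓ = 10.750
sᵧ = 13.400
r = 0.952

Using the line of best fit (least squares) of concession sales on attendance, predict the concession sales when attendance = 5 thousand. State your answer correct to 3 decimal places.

b = r · sᵧ/sₓ = 0.952 · 13.4/10.75 = 1.186679
a = ȳ − b·x̄ = 35.025 − 1.186679·25.125 = 5.209688
ŷ(5) = a + b·5 = 5.209688 + 1.186679·5 = 11.143084

11.143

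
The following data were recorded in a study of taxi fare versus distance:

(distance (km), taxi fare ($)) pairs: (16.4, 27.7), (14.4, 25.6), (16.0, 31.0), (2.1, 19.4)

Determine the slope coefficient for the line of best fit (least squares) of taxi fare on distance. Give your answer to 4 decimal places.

0.6617

n = 4, Σx = 48.9, Σy = 103.7, Σxy = 1359.66, Σx² = 736.73
Sxx = Σx² − (Σx)²/n = 736.73 − 597.8025 = 138.9275
Sxy = Σxy − (Σx)(Σy)/n = 1359.66 − 1267.7325 = 91.9275
b = Sxy/Sxx = 91.9275/138.9275 = 0.661694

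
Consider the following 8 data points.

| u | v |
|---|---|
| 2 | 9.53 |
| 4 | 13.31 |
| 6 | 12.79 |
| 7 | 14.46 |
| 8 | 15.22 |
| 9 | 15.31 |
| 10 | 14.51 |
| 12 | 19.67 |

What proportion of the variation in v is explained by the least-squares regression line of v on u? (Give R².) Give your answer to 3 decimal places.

n = 8, Σx = 58, Σy = 114.8, Σxy = 890.95, Σx² = 494, Σy² = 1704.1462
Sxx = Σx² − (Σx)²/n = 494 − 420.5 = 73.5
Sxy = Σxy − (Σx)(Σy)/n = 890.95 − 832.3 = 58.65
Syy = Σy² − (Σy)²/n = 1704.1462 − 1647.38 = 56.7662
R² = Sxy²/(Sxx·Syy) = (58.65)²/(73.5·56.7662) = 0.824440

0.824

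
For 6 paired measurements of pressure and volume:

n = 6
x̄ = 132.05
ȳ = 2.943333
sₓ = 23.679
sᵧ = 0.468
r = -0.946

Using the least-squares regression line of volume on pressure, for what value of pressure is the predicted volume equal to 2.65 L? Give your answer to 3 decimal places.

b = r · sᵧ/sₓ = -0.946 · 0.468/23.679 = -0.018697
a = ȳ − b·x̄ = 2.943333 − (-0.018697)·132.05 = 5.412282
Set a + b·x = 2.65: x = (2.65 − 5.412282) / (-0.018697) = 147.738712

147.739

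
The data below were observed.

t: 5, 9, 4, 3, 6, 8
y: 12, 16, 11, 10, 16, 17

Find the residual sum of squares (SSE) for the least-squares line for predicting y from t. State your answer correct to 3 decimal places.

7.963

n = 6, Σx = 35, Σy = 82, Σxy = 510, Σx² = 231, Σy² = 1166
Sxx = Σx² − (Σx)²/n = 231 − 204.166667 = 26.833333
Sxy = Σxy − (Σx)(Σy)/n = 510 − 478.333333 = 31.666667
Syy = Σy² − (Σy)²/n = 1166 − 1120.666667 = 45.333333
b = Sxy/Sxx = 31.666667/26.833333 = 1.180124
SSE = Syy − b·Sxy = 45.333333 − 1.180124·31.666667 = 7.962733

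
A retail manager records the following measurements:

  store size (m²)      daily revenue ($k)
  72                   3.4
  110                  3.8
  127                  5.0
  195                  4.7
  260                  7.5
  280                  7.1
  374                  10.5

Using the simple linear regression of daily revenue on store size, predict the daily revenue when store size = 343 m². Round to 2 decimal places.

n = 7, Σx = 1418, Σy = 42, Σxy = 10079.3, Σx² = 357314
Sxx = Σx² − (Σx)²/n = 357314 − 287246.285714 = 70067.714286
Sxy = Σxy − (Σx)(Σy)/n = 10079.3 − 8508 = 1571.3
b = Sxy/Sxx = 1571.3/70067.714286 = 0.022425
a = ȳ − b·x̄ = 6 − 0.022425·202.571429 = 1.457245
ŷ(343) = a + b·343 = 1.457245 + 0.022425·343 = 9.149174

9.15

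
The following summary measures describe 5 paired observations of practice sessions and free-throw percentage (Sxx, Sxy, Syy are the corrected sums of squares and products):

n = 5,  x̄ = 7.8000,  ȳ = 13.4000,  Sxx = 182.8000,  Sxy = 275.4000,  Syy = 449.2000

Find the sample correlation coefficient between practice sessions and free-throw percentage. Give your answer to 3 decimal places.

r = Sxy/√(Sxx·Syy) = 275.4/√(82113.76) = 275.4/286.554986 = 0.961072

0.961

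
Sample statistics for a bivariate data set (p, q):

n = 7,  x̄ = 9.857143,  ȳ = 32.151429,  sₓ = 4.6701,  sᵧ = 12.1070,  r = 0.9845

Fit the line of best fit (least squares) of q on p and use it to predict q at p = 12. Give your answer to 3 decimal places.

37.621

b = r · sᵧ/sₓ = 0.9845 · 12.107/4.6701 = 2.552267
a = ȳ − b·x̄ = 32.151429 − 2.552267·9.857143 = 6.993370
ŷ(12) = a + b·12 = 6.993370 + 2.552267·12 = 37.620572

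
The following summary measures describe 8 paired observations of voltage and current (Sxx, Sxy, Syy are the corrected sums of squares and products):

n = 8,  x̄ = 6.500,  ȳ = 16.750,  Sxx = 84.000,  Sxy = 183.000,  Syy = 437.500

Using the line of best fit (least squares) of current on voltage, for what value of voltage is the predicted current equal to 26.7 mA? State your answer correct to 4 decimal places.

b = Sxy/Sxx = 183/84 = 2.178571
a = ȳ − b·x̄ = 16.75 − 2.178571·6.5 = 2.589286
Set a + b·x = 26.7: x = (26.7 − 2.589286) / 2.178571 = 11.067213

11.0672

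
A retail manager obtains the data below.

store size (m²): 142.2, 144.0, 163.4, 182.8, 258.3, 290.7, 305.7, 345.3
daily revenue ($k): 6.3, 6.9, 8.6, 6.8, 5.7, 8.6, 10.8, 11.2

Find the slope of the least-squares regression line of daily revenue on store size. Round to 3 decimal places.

n = 8, Σx = 1832.4, Σy = 64.9, Σxy = 15678.99, Σx² = 464982.2
Sxx = Σx² − (Σx)²/n = 464982.2 − 419711.22 = 45270.98
Sxy = Σxy − (Σx)(Σy)/n = 15678.99 − 14865.345 = 813.645
b = Sxy/Sxx = 813.645/45270.98 = 0.017973

0.018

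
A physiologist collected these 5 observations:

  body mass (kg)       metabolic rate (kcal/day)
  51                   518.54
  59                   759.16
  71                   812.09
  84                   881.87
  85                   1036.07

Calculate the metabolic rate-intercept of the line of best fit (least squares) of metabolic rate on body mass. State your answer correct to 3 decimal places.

n = 5, Σx = 350, Σy = 4007.73, Σxy = 291037.4, Σx² = 25404
Sxx = Σx² − (Σx)²/n = 25404 − 24500 = 904
Sxy = Σxy − (Σx)(Σy)/n = 291037.4 − 280541.1 = 10496.3
b = Sxy/Sxx = 10496.3/904 = 11.610951
a = ȳ − b·x̄ = 801.546 − 11.610951·70 = -11.220593

-11.221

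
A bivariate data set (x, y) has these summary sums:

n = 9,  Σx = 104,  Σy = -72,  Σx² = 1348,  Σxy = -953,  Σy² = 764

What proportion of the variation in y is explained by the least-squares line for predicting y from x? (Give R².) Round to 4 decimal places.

0.5326

Sxx = Σx² − (Σx)²/n = 1348 − 1201.777778 = 146.222222
Sxy = Σxy − (Σx)(Σy)/n = -953 − (-832) = -121
Syy = Σy² − (Σy)²/n = 764 − 576 = 188
R² = Sxy²/(Sxx·Syy) = (-121)²/(146.222222·188) = 0.532598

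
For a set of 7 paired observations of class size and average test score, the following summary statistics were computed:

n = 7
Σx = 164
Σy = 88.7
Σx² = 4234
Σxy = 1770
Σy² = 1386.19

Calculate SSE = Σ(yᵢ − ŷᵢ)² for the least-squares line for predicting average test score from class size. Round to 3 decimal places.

19.878

Sxx = Σx² − (Σx)²/n = 4234 − 3842.285714 = 391.714286
Sxy = Σxy − (Σx)(Σy)/n = 1770 − 2078.114286 = -308.114286
Syy = Σy² − (Σy)²/n = 1386.19 − 1123.955714 = 262.234286
b = Sxy/Sxx = -308.114286/391.714286 = -0.786579
SSE = Syy − b·Sxy = 262.234286 − (-0.786579)·(-308.114286) = 19.878016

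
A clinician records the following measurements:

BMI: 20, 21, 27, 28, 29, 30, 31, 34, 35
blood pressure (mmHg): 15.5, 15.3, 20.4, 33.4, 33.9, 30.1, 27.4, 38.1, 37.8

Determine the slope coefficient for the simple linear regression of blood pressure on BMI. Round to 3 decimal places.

n = 9, Σx = 255, Σy = 251.9, Σxy = 7471.2, Σx² = 7437
Sxx = Σx² − (Σx)²/n = 7437 − 7225 = 212
Sxy = Σxy − (Σx)(Σy)/n = 7471.2 − 7137.166667 = 334.033333
b = Sxy/Sxx = 334.033333/212 = 1.575629

1.576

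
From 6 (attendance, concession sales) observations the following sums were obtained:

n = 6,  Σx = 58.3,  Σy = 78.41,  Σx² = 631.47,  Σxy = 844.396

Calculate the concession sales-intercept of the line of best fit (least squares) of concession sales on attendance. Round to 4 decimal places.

0.7316

Sxx = Σx² − (Σx)²/n = 631.47 − 566.481667 = 64.988333
Sxy = Σxy − (Σx)(Σy)/n = 844.396 − 761.883833 = 82.512167
b = Sxy/Sxx = 82.512167/64.988333 = 1.269646
a = ȳ − b·x̄ = 13.068333 − 1.269646·9.716667 = 0.731608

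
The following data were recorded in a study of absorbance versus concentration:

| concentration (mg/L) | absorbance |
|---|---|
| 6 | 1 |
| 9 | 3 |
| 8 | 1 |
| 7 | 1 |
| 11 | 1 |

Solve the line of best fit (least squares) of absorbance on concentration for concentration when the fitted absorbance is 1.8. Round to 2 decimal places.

n = 5, Σx = 41, Σy = 7, Σxy = 59, Σx² = 351
Sxx = Σx² − (Σx)²/n = 351 − 336.2 = 14.8
Sxy = Σxy − (Σx)(Σy)/n = 59 − 57.4 = 1.6
b = Sxy/Sxx = 1.6/14.8 = 0.108108
a = ȳ − b·x̄ = 1.4 − 0.108108·8.2 = 0.513514
Set a + b·x = 1.8: x = (1.8 − 0.513514) / 0.108108 = 11.9

11.90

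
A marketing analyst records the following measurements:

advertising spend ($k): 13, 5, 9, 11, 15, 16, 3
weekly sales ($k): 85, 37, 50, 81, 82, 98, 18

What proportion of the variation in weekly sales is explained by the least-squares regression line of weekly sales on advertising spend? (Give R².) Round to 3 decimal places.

n = 7, Σx = 72, Σy = 451, Σxy = 5483, Σx² = 886, Σy² = 34307
Sxx = Σx² − (Σx)²/n = 886 − 740.571429 = 145.428571
Sxy = Σxy − (Σx)(Σy)/n = 5483 − 4638.857143 = 844.142857
Syy = Σy² − (Σy)²/n = 34307 − 29057.285714 = 5249.714286
R² = Sxy²/(Sxx·Syy) = (844.142857)²/(145.428571·5249.714286) = 0.933354

0.933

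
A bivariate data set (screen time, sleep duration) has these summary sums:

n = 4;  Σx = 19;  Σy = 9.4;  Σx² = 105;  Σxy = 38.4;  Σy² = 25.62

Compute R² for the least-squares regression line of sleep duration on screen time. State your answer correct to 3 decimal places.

0.750

Sxx = Σx² − (Σx)²/n = 105 − 90.25 = 14.75
Sxy = Σxy − (Σx)(Σy)/n = 38.4 − 44.65 = -6.25
Syy = Σy² − (Σy)²/n = 25.62 − 22.09 = 3.53
R² = Sxy²/(Sxx·Syy) = (-6.25)²/(14.75·3.53) = 0.750228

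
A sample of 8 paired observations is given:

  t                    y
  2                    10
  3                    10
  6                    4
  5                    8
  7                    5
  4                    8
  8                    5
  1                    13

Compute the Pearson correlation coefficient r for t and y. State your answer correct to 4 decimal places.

n = 8, Σx = 36, Σy = 63, Σxy = 234, Σx² = 204, Σy² = 563
Sxx = Σx² − (Σx)²/n = 204 − 162 = 42
Sxy = Σxy − (Σx)(Σy)/n = 234 − 283.5 = -49.5
Syy = Σy² − (Σy)²/n = 563 − 496.125 = 66.875
r = Sxy/√(Sxx·Syy) = -49.5/√(2808.75) = -49.5/52.997641 = -0.934004

-0.9340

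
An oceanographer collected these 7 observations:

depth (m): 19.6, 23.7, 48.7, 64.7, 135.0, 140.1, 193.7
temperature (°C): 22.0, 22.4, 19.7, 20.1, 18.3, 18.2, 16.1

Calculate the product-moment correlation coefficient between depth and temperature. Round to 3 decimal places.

-0.964

n = 7, Σx = 625.5, Σy = 136.8, Σxy = 11360.83, Σx² = 82876.33, Σy² = 2703.2
Sxx = Σx² − (Σx)²/n = 82876.33 − 55892.892857 = 26983.437143
Sxy = Σxy − (Σx)(Σy)/n = 11360.83 − 12224.057143 = -863.227143
Syy = Σy² − (Σy)²/n = 2703.2 − 2673.462857 = 29.737143
r = Sxy/√(Sxx·Syy) = -863.227143/√(802410.325094) = -863.227143/895.773590 = -0.963667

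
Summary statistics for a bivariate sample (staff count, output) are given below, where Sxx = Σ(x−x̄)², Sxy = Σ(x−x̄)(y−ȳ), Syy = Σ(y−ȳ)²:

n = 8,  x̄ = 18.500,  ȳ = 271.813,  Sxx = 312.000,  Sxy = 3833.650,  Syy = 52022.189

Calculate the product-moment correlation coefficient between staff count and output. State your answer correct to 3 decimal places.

0.952

r = Sxy/√(Sxx·Syy) = 3833.65/√(16230922.968) = 3833.65/4028.761965 = 0.951570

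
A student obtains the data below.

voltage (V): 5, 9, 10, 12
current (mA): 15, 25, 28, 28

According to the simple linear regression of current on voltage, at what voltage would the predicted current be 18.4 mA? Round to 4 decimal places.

n = 4, Σx = 36, Σy = 96, Σxy = 916, Σx² = 350
Sxx = Σx² − (Σx)²/n = 350 − 324 = 26
Sxy = Σxy − (Σx)(Σy)/n = 916 − 864 = 52
b = Sxy/Sxx = 52/26 = 2
a = ȳ − b·x̄ = 24 − 2·9 = 6
Set a + b·x = 18.4: x = (18.4 − 6) / 2 = 6.2

6.2000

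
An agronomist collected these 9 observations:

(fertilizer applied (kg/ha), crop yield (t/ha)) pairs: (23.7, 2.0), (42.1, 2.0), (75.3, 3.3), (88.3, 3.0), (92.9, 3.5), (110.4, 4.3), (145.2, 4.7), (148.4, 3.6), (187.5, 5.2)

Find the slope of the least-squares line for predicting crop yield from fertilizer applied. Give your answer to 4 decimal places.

n = 9, Σx = 913.8, Σy = 31.6, Σxy = 3636.54, Σx² = 114881.5
Sxx = Σx² − (Σx)²/n = 114881.5 − 92781.16 = 22100.34
Sxy = Σxy − (Σx)(Σy)/n = 3636.54 − 3208.453333 = 428.086667
b = Sxy/Sxx = 428.086667/22100.34 = 0.019370

0.0194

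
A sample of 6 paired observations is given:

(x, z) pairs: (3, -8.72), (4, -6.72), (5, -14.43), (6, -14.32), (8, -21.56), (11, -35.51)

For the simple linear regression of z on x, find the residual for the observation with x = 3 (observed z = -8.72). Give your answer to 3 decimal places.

-2.915

n = 6, Σx = 37, Σy = -101.26, Σxy = -774.2, Σx² = 271
Sxx = Σx² − (Σx)²/n = 271 − 228.166667 = 42.833333
Sxy = Σxy − (Σx)(Σy)/n = -774.2 − (-624.436667) = -149.763333
b = Sxy/Sxx = -149.763333/42.833333 = -3.496420
a = ȳ − b·x̄ = -16.876667 − (-3.496420)·6.166667 = 4.684591
ŷ(3) = 4.684591 + (-3.496420)·3 = -5.804669
residual = y − ŷ = -8.72 − (-5.804669) = -2.915331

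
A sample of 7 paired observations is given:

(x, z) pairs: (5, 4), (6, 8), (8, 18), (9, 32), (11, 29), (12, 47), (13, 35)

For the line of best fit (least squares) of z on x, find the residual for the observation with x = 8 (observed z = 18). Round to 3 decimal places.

n = 7, Σx = 64, Σy = 173, Σxy = 1838, Σx² = 640
Sxx = Σx² − (Σx)²/n = 640 − 585.142857 = 54.857143
Sxy = Σxy − (Σx)(Σy)/n = 1838 − 1581.714286 = 256.285714
b = Sxy/Sxx = 256.285714/54.857143 = 4.671875
a = ȳ − b·x̄ = 24.714286 − 4.671875·9.142857 = -18
ŷ(8) = -18 + 4.671875·8 = 19.375
residual = y − ŷ = 18 − 19.375 = -1.375

-1.375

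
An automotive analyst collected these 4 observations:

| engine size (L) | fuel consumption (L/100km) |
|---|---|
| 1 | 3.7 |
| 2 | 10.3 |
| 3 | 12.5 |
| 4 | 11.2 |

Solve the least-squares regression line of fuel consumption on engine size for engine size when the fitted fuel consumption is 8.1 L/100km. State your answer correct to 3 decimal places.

n = 4, Σx = 10, Σy = 37.7, Σxy = 106.6, Σx² = 30
Sxx = Σx² − (Σx)²/n = 30 − 25 = 5
Sxy = Σxy − (Σx)(Σy)/n = 106.6 − 94.25 = 12.35
b = Sxy/Sxx = 12.35/5 = 2.47
a = ȳ − b·x̄ = 9.425 − 2.47·2.5 = 3.25
Set a + b·x = 8.1: x = (8.1 − 3.25) / 2.47 = 1.963563

1.964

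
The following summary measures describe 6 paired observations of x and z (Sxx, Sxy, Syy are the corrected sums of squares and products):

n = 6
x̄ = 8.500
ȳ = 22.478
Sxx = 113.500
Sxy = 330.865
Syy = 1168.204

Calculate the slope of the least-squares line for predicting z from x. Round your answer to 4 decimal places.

2.9151

b = Sxy/Sxx = 330.865/113.5 = 2.915110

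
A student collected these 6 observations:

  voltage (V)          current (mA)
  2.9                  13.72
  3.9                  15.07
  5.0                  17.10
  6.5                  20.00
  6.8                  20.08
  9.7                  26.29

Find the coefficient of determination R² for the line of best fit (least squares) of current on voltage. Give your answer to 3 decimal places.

n = 6, Σx = 34.8, Σy = 112.26, Σxy = 705.618, Σx² = 231.2, Σy² = 2202.1238
Sxx = Σx² − (Σx)²/n = 231.2 − 201.84 = 29.36
Sxy = Σxy − (Σx)(Σy)/n = 705.618 − 651.108 = 54.51
Syy = Σy² − (Σy)²/n = 2202.1238 − 2100.3846 = 101.7392
R² = Sxy²/(Sxx·Syy) = (54.51)²/(29.36·101.7392) = 0.994736

0.995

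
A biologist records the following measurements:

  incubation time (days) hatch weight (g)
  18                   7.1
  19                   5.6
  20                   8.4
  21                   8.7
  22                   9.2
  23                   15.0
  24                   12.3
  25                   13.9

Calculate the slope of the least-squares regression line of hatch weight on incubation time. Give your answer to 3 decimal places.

n = 8, Σx = 172, Σy = 80.2, Σxy = 1775, Σx² = 3740
Sxx = Σx² − (Σx)²/n = 3740 − 3698 = 42
Sxy = Σxy − (Σx)(Σy)/n = 1775 − 1724.3 = 50.7
b = Sxy/Sxx = 50.7/42 = 1.207143

1.207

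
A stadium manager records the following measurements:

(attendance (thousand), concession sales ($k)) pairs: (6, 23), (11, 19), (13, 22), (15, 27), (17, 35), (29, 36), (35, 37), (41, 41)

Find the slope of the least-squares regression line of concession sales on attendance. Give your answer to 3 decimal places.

n = 8, Σx = 167, Σy = 240, Σxy = 5653, Σx² = 4587
Sxx = Σx² − (Σx)²/n = 4587 − 3486.125 = 1100.875
Sxy = Σxy − (Σx)(Σy)/n = 5653 − 5010 = 643
b = Sxy/Sxx = 643/1100.875 = 0.584081

0.584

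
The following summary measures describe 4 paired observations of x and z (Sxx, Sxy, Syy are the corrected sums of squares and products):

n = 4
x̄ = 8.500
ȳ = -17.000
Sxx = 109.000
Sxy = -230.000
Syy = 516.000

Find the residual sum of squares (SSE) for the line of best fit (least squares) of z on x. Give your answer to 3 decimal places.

b = Sxy/Sxx = -230/109 = -2.110092
SSE = Syy − b·Sxy = 516 − (-2.110092)·(-230) = 30.678899

30.679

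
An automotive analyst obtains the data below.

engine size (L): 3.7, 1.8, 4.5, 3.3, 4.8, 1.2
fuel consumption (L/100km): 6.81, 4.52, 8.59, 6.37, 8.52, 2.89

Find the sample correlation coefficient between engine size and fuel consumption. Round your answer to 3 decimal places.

0.991

n = 6, Σx = 19.3, Σy = 37.7, Σxy = 137.373, Σx² = 72.55, Σy² = 262.114
Sxx = Σx² − (Σx)²/n = 72.55 − 62.081667 = 10.468333
Sxy = Σxy − (Σx)(Σy)/n = 137.373 − 121.268333 = 16.104667
Syy = Σy² − (Σy)²/n = 262.114 − 236.881667 = 25.232333
r = Sxy/√(Sxx·Syy) = 16.104667/√(264.140476) = 16.104667/16.252399 = 0.990910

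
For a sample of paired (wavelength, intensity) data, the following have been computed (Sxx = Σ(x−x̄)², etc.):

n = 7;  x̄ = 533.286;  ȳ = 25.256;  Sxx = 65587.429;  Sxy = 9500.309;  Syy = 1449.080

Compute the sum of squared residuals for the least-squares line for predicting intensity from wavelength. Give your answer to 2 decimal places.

72.96

b = Sxy/Sxx = 9500.309/65587.429 = 0.144850
SSE = Syy − b·Sxy = 1449.08 − 0.144850·9500.309 = 72.964600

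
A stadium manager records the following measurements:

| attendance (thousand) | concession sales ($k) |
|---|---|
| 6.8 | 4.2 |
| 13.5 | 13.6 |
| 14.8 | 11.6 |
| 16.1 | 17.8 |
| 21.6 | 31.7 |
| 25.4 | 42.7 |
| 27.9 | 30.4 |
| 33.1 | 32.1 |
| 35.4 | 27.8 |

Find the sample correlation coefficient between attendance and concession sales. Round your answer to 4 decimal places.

0.7932

n = 9, Σx = 194.6, Σy = 211.9, Σxy = 5334.51, Σx² = 4945.64, Σy² = 6209.59
Sxx = Σx² − (Σx)²/n = 4945.64 − 4207.684444 = 737.955556
Sxy = Σxy − (Σx)(Σy)/n = 5334.51 − 4581.748889 = 752.761111
Syy = Σy² − (Σy)²/n = 6209.59 − 4989.067778 = 1220.522222
r = Sxy/√(Sxx·Syy) = 752.761111/√(900691.154568) = 752.761111/949.047499 = 0.793175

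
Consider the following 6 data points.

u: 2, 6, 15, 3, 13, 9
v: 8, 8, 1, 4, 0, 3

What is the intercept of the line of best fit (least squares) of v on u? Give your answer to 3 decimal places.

n = 6, Σx = 48, Σy = 24, Σxy = 118, Σx² = 524
Sxx = Σx² − (Σx)²/n = 524 − 384 = 140
Sxy = Σxy − (Σx)(Σy)/n = 118 − 192 = -74
b = Sxy/Sxx = -74/140 = -0.528571
a = ȳ − b·x̄ = 4 − (-0.528571)·8 = 8.228571

8.229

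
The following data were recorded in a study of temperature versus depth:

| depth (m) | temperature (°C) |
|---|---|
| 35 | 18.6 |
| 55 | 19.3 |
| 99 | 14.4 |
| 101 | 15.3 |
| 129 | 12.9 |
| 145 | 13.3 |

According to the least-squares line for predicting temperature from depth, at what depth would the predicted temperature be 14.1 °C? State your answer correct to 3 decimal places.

119.221

n = 6, Σx = 564, Σy = 93.8, Σxy = 8276, Σx² = 61918
Sxx = Σx² − (Σx)²/n = 61918 − 53016 = 8902
Sxy = Σxy − (Σx)(Σy)/n = 8276 − 8817.2 = -541.2
b = Sxy/Sxx = -541.2/8902 = -0.060795
a = ȳ − b·x̄ = 15.633333 − (-0.060795)·94 = 21.348094
Set a + b·x = 14.1: x = (14.1 − 21.348094) / (-0.060795) = 119.221237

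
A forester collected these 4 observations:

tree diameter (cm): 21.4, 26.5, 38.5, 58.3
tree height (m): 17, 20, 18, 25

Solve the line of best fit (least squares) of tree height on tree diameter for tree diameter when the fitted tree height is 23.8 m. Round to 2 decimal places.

n = 4, Σx = 144.7, Σy = 80, Σxy = 3044.3, Σx² = 6041.35
Sxx = Σx² − (Σx)²/n = 6041.35 − 5234.5225 = 806.8275
Sxy = Σxy − (Σx)(Σy)/n = 3044.3 − 2894 = 150.3
b = Sxy/Sxx = 150.3/806.8275 = 0.186285
a = ȳ − b·x̄ = 20 − 0.186285·36.175 = 13.261134
Set a + b·x = 23.8: x = (23.8 − 13.261134) / 0.186285 = 56.573832

56.57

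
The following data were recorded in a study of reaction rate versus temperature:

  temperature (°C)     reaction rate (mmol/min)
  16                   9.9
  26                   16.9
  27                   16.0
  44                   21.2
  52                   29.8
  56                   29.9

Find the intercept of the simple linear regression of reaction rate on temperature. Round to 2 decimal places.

2.71

n = 6, Σx = 221, Σy = 123.7, Σxy = 5186.6, Σx² = 9437
Sxx = Σx² − (Σx)²/n = 9437 − 8140.166667 = 1296.833333
Sxy = Σxy − (Σx)(Σy)/n = 5186.6 − 4556.283333 = 630.316667
b = Sxy/Sxx = 630.316667/1296.833333 = 0.486043
a = ȳ − b·x̄ = 20.616667 − 0.486043·36.833333 = 2.714086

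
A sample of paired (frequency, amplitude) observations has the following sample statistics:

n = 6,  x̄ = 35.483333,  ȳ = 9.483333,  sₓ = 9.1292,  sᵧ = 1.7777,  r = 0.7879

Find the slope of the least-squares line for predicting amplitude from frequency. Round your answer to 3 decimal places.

b = r · sᵧ/sₓ = 0.7879 · 1.7777/9.1292 = 0.153425

0.153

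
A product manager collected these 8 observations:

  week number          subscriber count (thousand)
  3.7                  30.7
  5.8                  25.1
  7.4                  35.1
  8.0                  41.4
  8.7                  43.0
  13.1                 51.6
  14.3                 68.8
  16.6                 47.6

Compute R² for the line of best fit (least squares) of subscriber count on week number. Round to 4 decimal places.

n = 8, Σx = 77.6, Σy = 343.3, Σxy = 3674.17, Σx² = 893.44, Σy² = 16029.23
Sxx = Σx² − (Σx)²/n = 893.44 − 752.72 = 140.72
Sxy = Σxy − (Σx)(Σy)/n = 3674.17 − 3330.01 = 344.16
Syy = Σy² − (Σy)²/n = 16029.23 − 14731.86125 = 1297.36875
R² = Sxy²/(Sxx·Syy) = (344.16)²/(140.72·1297.36875) = 0.648786

0.6488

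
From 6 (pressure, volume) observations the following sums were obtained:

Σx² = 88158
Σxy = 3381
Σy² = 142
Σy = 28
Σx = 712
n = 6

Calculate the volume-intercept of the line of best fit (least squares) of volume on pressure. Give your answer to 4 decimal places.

2.7791

Sxx = Σx² − (Σx)²/n = 88158 − 84490.666667 = 3667.333333
Sxy = Σxy − (Σx)(Σy)/n = 3381 − 3322.666667 = 58.333333
b = Sxy/Sxx = 58.333333/3667.333333 = 0.015906
a = ȳ − b·x̄ = 4.666667 − 0.015906·118.666667 = 2.779131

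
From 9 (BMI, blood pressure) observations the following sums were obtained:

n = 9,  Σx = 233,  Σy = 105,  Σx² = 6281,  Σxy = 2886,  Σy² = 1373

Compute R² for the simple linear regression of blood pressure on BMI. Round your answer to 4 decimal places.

0.7632

Sxx = Σx² − (Σx)²/n = 6281 − 6032.111111 = 248.888889
Sxy = Σxy − (Σx)(Σy)/n = 2886 − 2718.333333 = 167.666667
Syy = Σy² − (Σy)²/n = 1373 − 1225 = 148
R² = Sxy²/(Sxx·Syy) = (167.666667)²/(248.888889·148) = 0.763179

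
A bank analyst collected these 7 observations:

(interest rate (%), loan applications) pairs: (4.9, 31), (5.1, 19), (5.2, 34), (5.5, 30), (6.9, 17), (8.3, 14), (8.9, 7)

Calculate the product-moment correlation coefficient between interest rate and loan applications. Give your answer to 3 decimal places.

-0.865

n = 7, Σx = 44.8, Σy = 152, Σxy = 886.4, Σx² = 303.02, Σy² = 3912
Sxx = Σx² − (Σx)²/n = 303.02 − 286.72 = 16.3
Sxy = Σxy − (Σx)(Σy)/n = 886.4 − 972.8 = -86.4
Syy = Σy² − (Σy)²/n = 3912 − 3300.571429 = 611.428571
r = Sxy/√(Sxx·Syy) = -86.4/√(9966.285714) = -86.4/99.831286 = -0.865460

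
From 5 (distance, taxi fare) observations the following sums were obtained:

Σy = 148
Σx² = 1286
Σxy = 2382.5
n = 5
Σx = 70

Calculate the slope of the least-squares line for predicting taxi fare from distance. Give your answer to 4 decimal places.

1.0147

Sxx = Σx² − (Σx)²/n = 1286 − 980 = 306
Sxy = Σxy − (Σx)(Σy)/n = 2382.5 − 2072 = 310.5
b = Sxy/Sxx = 310.5/306 = 1.014706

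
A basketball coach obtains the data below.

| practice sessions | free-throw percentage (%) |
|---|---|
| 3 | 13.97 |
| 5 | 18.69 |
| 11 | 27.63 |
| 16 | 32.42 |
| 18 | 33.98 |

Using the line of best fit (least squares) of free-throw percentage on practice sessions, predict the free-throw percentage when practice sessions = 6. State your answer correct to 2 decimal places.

n = 5, Σx = 53, Σy = 126.69, Σxy = 1569.65, Σx² = 735
Sxx = Σx² − (Σx)²/n = 735 − 561.8 = 173.2
Sxy = Σxy − (Σx)(Σy)/n = 1569.65 − 1342.914 = 226.736
b = Sxy/Sxx = 226.736/173.2 = 1.309099
a = ȳ − b·x̄ = 25.338 − 1.309099·10.6 = 11.461547
ŷ(6) = a + b·6 = 11.461547 + 1.309099·6 = 19.316143

19.32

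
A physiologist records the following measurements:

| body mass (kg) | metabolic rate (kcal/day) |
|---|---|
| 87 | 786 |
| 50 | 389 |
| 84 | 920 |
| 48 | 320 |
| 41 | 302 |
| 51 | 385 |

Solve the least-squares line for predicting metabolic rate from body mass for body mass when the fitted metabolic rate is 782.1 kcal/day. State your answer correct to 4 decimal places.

80.5817

n = 6, Σx = 361, Σy = 3102, Σxy = 212489, Σx² = 23711
Sxx = Σx² − (Σx)²/n = 23711 − 21720.166667 = 1990.833333
Sxy = Σxy − (Σx)(Σy)/n = 212489 − 186637 = 25852
b = Sxy/Sxx = 25852/1990.833333 = 12.985517
a = ȳ − b·x̄ = 517 − 12.985517·60.166667 = -264.295270
Set a + b·x = 782.1: x = (782.1 − (-264.295270)) / 12.985517 = 80.581718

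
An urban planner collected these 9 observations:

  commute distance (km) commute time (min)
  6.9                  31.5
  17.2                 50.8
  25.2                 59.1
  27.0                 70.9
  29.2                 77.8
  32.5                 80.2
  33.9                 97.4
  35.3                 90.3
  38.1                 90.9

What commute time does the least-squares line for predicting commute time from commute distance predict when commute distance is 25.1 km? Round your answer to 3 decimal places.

n = 9, Σx = 245.3, Σy = 648.9, Σxy = 19325.73, Σx² = 7463.29
Sxx = Σx² − (Σx)²/n = 7463.29 − 6685.787778 = 777.502222
Sxy = Σxy − (Σx)(Σy)/n = 19325.73 − 17686.13 = 1639.6
b = Sxy/Sxx = 1639.6/777.502222 = 2.108804
a = ȳ − b·x̄ = 72.1 − 2.108804·27.255556 = 14.623368
ŷ(25.1) = a + b·25.1 = 14.623368 + 2.108804·25.1 = 67.554355

67.554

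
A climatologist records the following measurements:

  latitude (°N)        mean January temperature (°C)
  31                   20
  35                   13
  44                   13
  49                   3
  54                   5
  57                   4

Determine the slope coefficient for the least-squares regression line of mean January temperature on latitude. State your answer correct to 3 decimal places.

n = 6, Σx = 270, Σy = 58, Σxy = 2292, Σx² = 12688
Sxx = Σx² − (Σx)²/n = 12688 − 12150 = 538
Sxy = Σxy − (Σx)(Σy)/n = 2292 − 2610 = -318
b = Sxy/Sxx = -318/538 = -0.591078

-0.591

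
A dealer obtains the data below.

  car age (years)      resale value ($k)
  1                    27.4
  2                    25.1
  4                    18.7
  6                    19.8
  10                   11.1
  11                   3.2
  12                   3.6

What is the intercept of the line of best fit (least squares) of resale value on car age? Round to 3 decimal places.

29.556

n = 7, Σx = 46, Σy = 108.9, Σxy = 460.6, Σx² = 422
Sxx = Σx² − (Σx)²/n = 422 − 302.285714 = 119.714286
Sxy = Σxy − (Σx)(Σy)/n = 460.6 − 715.628571 = -255.028571
b = Sxy/Sxx = -255.028571/119.714286 = -2.130310
a = ȳ − b·x̄ = 15.557143 − (-2.130310)·6.571429 = 29.556325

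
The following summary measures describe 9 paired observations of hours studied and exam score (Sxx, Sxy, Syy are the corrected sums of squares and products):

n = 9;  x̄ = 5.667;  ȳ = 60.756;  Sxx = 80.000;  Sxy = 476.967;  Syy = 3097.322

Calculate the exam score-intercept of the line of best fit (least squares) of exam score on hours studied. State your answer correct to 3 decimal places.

b = Sxy/Sxx = 476.967/80 = 5.962087
a = ȳ − b·x̄ = 60.756 − 5.962087·5.667 = 26.968850

26.969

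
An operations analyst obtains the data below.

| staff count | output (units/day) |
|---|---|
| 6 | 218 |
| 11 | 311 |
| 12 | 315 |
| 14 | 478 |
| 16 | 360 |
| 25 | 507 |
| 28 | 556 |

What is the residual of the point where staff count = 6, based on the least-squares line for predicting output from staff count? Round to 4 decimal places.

n = 7, Σx = 112, Σy = 2745, Σxy = 49204, Σx² = 2162
Sxx = Σx² − (Σx)²/n = 2162 − 1792 = 370
Sxy = Σxy − (Σx)(Σy)/n = 49204 − 43920 = 5284
b = Sxy/Sxx = 5284/370 = 14.281081
a = ȳ − b·x̄ = 392.142857 − 14.281081·16 = 163.645560
ŷ(6) = 163.645560 + 14.281081·6 = 249.332046
residual = y − ŷ = 218 − 249.332046 = -31.332046

-31.3320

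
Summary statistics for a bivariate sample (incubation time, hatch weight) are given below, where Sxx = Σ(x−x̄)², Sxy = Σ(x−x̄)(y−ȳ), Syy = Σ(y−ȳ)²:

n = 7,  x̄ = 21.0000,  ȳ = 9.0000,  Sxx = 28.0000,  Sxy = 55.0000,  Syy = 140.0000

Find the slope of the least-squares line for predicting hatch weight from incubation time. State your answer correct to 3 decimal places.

b = Sxy/Sxx = 55/28 = 1.964286

1.964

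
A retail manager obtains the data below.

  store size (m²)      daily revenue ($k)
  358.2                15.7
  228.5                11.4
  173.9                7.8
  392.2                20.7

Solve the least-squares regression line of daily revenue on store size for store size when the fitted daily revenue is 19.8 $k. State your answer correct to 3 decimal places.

n = 4, Σx = 1152.8, Σy = 55.6, Σxy = 17703.6, Σx² = 364581.54
Sxx = Σx² − (Σx)²/n = 364581.54 − 332236.96 = 32344.58
Sxy = Σxy − (Σx)(Σy)/n = 17703.6 − 16023.92 = 1679.68
b = Sxy/Sxx = 1679.68/32344.58 = 0.051931
a = ȳ − b·x̄ = 13.9 − 0.051931·288.2 = -1.066457
Set a + b·x = 19.8: x = (19.8 − (-1.066457)) / 0.051931 = 401.812725

401.813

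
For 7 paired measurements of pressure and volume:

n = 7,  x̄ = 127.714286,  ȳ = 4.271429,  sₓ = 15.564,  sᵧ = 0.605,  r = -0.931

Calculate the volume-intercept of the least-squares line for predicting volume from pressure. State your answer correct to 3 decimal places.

b = r · sᵧ/sₓ = -0.931 · 0.605/15.564 = -0.036190
a = ȳ − b·x̄ = 4.271429 − (-0.036190)·127.714286 = 8.893358

8.893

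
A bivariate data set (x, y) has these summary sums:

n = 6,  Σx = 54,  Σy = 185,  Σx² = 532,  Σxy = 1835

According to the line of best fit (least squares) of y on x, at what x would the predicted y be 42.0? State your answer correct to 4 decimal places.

Sxx = Σx² − (Σx)²/n = 532 − 486 = 46
Sxy = Σxy − (Σx)(Σy)/n = 1835 − 1665 = 170
b = Sxy/Sxx = 170/46 = 3.695652
a = ȳ − b·x̄ = 30.833333 − 3.695652·9 = -2.427536
Set a + b·x = 42.0: x = (42.0 − (-2.427536)) / 3.695652 = 12.021569

12.0216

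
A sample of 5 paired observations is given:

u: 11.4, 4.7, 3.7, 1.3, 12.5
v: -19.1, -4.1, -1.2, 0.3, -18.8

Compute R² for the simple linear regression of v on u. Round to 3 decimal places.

0.977

n = 5, Σx = 33.6, Σy = -42.9, Σxy = -476.06, Σx² = 323.68, Σy² = 736.59
Sxx = Σx² − (Σx)²/n = 323.68 − 225.792 = 97.888
Sxy = Σxy − (Σx)(Σy)/n = -476.06 − (-288.288) = -187.772
Syy = Σy² − (Σy)²/n = 736.59 − 368.082 = 368.508
R² = Sxy²/(Sxx·Syy) = (-187.772)²/(97.888·368.508) = 0.977429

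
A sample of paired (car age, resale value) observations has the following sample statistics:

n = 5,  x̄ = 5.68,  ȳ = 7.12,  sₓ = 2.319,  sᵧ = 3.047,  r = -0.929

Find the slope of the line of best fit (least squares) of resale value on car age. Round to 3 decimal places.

-1.221

b = r · sᵧ/sₓ = -0.929 · 3.047/2.319 = -1.220639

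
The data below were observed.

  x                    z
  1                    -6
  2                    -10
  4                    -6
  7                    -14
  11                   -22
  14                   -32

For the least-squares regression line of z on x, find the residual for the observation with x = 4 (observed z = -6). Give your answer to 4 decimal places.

4.2622

n = 6, Σx = 39, Σy = -90, Σxy = -838, Σx² = 387
Sxx = Σx² − (Σx)²/n = 387 − 253.5 = 133.5
Sxy = Σxy − (Σx)(Σy)/n = -838 − (-585) = -253
b = Sxy/Sxx = -253/133.5 = -1.895131
a = ȳ − b·x̄ = -15 − (-1.895131)·6.5 = -2.681648
ŷ(4) = -2.681648 + (-1.895131)·4 = -10.262172
residual = y − ŷ = -6 − (-10.262172) = 4.262172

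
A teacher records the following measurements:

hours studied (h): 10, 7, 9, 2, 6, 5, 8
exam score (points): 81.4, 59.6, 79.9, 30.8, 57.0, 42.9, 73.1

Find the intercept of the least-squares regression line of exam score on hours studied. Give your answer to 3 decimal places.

n = 7, Σx = 47, Σy = 424.7, Σxy = 3153.2, Σx² = 359
Sxx = Σx² − (Σx)²/n = 359 − 315.571429 = 43.428571
Sxy = Σxy − (Σx)(Σy)/n = 3153.2 − 2851.557143 = 301.642857
b = Sxy/Sxx = 301.642857/43.428571 = 6.945724
a = ȳ − b·x̄ = 60.671429 − 6.945724·6.714286 = 14.035855

14.036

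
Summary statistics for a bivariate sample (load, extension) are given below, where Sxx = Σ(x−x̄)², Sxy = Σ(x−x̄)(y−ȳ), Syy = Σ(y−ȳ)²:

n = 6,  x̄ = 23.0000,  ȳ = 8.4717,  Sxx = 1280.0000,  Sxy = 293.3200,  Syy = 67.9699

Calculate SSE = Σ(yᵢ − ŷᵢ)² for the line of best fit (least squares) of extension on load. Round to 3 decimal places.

b = Sxy/Sxx = 293.32/1280 = 0.229156
SSE = Syy − b·Sxy = 67.9699 − 0.229156·293.32 = 0.753789

0.754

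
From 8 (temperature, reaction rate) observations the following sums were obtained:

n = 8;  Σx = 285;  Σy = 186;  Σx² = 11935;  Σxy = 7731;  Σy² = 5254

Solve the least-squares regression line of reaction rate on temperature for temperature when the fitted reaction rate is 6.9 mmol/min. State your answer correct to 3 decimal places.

Sxx = Σx² − (Σx)²/n = 11935 − 10153.125 = 1781.875
Sxy = Σxy − (Σx)(Σy)/n = 7731 − 6626.25 = 1104.75
b = Sxy/Sxx = 1104.75/1781.875 = 0.619993
a = ȳ − b·x̄ = 23.25 − 0.619993·35.625 = 1.162750
Set a + b·x = 6.9: x = (6.9 − 1.162750) / 0.619993 = 9.253734

9.254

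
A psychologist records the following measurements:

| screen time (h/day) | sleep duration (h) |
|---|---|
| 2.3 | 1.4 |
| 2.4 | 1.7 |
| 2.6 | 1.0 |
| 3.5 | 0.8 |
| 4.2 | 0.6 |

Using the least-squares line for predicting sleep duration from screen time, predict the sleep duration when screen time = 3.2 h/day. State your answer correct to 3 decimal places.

1.005

n = 5, Σx = 15, Σy = 5.5, Σxy = 15.22, Σx² = 47.7
Sxx = Σx² − (Σx)²/n = 47.7 − 45 = 2.7
Sxy = Σxy − (Σx)(Σy)/n = 15.22 − 16.5 = -1.28
b = Sxy/Sxx = -1.28/2.7 = -0.474074
a = ȳ − b·x̄ = 1.1 − (-0.474074)·3 = 2.522222
ŷ(3.2) = a + b·3.2 = 2.522222 + (-0.474074)·3.2 = 1.005185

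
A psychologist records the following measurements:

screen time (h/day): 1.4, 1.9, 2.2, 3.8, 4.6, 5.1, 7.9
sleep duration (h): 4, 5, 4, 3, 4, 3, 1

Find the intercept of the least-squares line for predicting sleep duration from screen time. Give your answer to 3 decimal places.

5.325

n = 7, Σx = 26.9, Σy = 24, Σxy = 76.9, Σx² = 134.43
Sxx = Σx² − (Σx)²/n = 134.43 − 103.372857 = 31.057143
Sxy = Σxy − (Σx)(Σy)/n = 76.9 − 92.228571 = -15.328571
b = Sxy/Sxx = -15.328571/31.057143 = -0.493560
a = ȳ − b·x̄ = 3.428571 − (-0.493560)·3.842857 = 5.325253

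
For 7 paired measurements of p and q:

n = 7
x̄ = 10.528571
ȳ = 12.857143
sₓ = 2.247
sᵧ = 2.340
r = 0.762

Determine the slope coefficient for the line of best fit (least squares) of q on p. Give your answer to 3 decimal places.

b = r · sᵧ/sₓ = 0.762 · 2.34/2.247 = 0.793538

0.794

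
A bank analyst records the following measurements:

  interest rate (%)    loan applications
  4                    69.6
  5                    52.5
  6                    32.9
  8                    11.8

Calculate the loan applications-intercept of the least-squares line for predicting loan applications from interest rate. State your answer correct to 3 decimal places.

124.763

n = 4, Σx = 23, Σy = 166.8, Σxy = 832.7, Σx² = 141
Sxx = Σx² − (Σx)²/n = 141 − 132.25 = 8.75
Sxy = Σxy − (Σx)(Σy)/n = 832.7 − 959.1 = -126.4
b = Sxy/Sxx = -126.4/8.75 = -14.445714
a = ȳ − b·x̄ = 41.7 − (-14.445714)·5.75 = 124.762857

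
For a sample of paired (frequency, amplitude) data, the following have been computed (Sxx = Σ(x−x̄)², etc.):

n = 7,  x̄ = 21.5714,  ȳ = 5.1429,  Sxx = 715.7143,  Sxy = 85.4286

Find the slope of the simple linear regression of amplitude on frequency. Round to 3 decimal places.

0.119

b = Sxy/Sxx = 85.4286/715.7143 = 0.119361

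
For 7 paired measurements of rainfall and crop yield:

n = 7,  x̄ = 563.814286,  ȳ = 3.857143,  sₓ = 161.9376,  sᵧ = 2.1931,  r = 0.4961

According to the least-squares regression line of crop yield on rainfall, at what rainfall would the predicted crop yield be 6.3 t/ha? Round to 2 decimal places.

b = r · sᵧ/sₓ = 0.4961 · 2.1931/161.9376 = 0.006719
a = ȳ − b·x̄ = 3.857143 − 0.006719·563.814286 = 0.069090
Set a + b·x = 6.3: x = (6.3 − 0.069090) / 0.006719 = 927.409436

927.41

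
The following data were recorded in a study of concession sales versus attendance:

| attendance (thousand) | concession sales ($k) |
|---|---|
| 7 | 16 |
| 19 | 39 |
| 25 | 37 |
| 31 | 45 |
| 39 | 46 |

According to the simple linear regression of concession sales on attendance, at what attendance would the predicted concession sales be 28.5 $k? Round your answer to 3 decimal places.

n = 5, Σx = 121, Σy = 183, Σxy = 4967, Σx² = 3517
Sxx = Σx² − (Σx)²/n = 3517 − 2928.2 = 588.8
Sxy = Σxy − (Σx)(Σy)/n = 4967 − 4428.6 = 538.4
b = Sxy/Sxx = 538.4/588.8 = 0.914402
a = ȳ − b·x̄ = 36.6 − 0.914402·24.2 = 14.471467
Set a + b·x = 28.5: x = (28.5 − 14.471467) / 0.914402 = 15.341753

15.342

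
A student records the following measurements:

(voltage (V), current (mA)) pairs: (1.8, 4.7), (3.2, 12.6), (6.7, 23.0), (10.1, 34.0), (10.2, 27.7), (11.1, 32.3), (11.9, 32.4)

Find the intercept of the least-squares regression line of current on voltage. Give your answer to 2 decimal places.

n = 7, Σx = 55, Σy = 166.7, Σxy = 1572.91, Σx² = 529.24
Sxx = Σx² − (Σx)²/n = 529.24 − 432.142857 = 97.097143
Sxy = Σxy − (Σx)(Σy)/n = 1572.91 − 1309.785714 = 263.124286
b = Sxy/Sxx = 263.124286/97.097143 = 2.709908
a = ȳ − b·x̄ = 23.814286 − 2.709908·7.857143 = 2.522155

2.52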